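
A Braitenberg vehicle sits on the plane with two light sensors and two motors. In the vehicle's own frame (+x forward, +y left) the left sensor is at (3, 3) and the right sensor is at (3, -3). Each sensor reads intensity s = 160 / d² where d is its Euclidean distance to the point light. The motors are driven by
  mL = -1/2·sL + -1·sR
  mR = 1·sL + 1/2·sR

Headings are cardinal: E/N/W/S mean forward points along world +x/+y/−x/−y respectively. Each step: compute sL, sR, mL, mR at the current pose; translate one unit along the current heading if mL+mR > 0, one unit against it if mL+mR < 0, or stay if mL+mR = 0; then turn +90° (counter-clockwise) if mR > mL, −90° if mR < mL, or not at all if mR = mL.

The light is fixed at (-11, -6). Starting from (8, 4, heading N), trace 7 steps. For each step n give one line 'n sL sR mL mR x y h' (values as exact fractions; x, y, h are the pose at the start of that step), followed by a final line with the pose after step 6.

0 32/85 160/653 -24048/55505 27696/55505 8 4 N
1 1/2 40/113 -273/452 153/226 8 5 W
2 32/101 160/289 -20784/29189 17328/29189 7 5 S
3 80/333 80/261 -4120/9657 3800/9657 7 6 E
4 160/421 32/125 -23472/52625 26736/52625 6 6 N
5 20/37 40/113 -2610/4181 3000/4181 6 7 W
6 160/461 160/269 -95280/124009 79920/124009 5 7 S
final 5 8 E

n=0: pose=(8,4,N); sL=32/85, sR=160/653; mL=-24048/55505, mR=27696/55505; mL+mR=3648/55505 → advance +1; mR−mL=51744/55505 → turn +1·90°
n=1: pose=(8,5,W); sL=1/2, sR=40/113; mL=-273/452, mR=153/226; mL+mR=33/452 → advance +1; mR−mL=579/452 → turn +1·90°
n=2: pose=(7,5,S); sL=32/101, sR=160/289; mL=-20784/29189, mR=17328/29189; mL+mR=-3456/29189 → advance -1; mR−mL=38112/29189 → turn +1·90°
n=3: pose=(7,6,E); sL=80/333, sR=80/261; mL=-4120/9657, mR=3800/9657; mL+mR=-320/9657 → advance -1; mR−mL=880/1073 → turn +1·90°
n=4: pose=(6,6,N); sL=160/421, sR=32/125; mL=-23472/52625, mR=26736/52625; mL+mR=3264/52625 → advance +1; mR−mL=50208/52625 → turn +1·90°
n=5: pose=(6,7,W); sL=20/37, sR=40/113; mL=-2610/4181, mR=3000/4181; mL+mR=390/4181 → advance +1; mR−mL=5610/4181 → turn +1·90°
n=6: pose=(5,7,S); sL=160/461, sR=160/269; mL=-95280/124009, mR=79920/124009; mL+mR=-15360/124009 → advance -1; mR−mL=175200/124009 → turn +1·90°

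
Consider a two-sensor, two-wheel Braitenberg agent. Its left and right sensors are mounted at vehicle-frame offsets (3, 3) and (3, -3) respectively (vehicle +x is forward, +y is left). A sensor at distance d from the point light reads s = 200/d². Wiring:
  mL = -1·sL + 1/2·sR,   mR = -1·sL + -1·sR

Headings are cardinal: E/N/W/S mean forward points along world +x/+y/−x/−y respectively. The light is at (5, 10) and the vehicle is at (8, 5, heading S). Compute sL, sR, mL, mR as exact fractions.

left sensor world pos  = (11, 2); dL² = 100
right sensor world pos = (5, 2); dR² = 64
sL = 200/100 = 2
sR = 200/64 = 25/8
mL = -1·sL + 1/2·sR = -7/16
mR = -1·sL + -1·sR = -41/8

2 25/8 -7/16 -41/8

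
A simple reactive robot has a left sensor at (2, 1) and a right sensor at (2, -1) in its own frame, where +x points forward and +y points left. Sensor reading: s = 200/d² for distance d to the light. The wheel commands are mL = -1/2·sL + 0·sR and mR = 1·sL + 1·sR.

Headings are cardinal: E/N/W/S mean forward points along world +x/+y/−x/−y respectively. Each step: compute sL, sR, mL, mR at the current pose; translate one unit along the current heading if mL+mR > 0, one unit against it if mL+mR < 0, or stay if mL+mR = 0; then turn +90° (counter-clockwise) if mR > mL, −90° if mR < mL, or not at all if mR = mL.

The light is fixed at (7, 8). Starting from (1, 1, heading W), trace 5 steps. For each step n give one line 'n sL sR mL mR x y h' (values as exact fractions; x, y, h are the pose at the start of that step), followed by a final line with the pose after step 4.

0 25/16 2 -25/32 57/16 1 1 W
1 200/117 40/29 -100/117 10480/3393 0 1 S
2 100/37 100/53 -50/37 9000/1961 0 0 E
3 40/17 200/61 -20/17 5840/1037 1 0 N
4 25/16 2 -25/32 57/16 1 1 W
final 0 1 S

n=0: pose=(1,1,W); sL=25/16, sR=2; mL=-25/32, mR=57/16; mL+mR=89/32 → advance +1; mR−mL=139/32 → turn +1·90°
n=1: pose=(0,1,S); sL=200/117, sR=40/29; mL=-100/117, mR=10480/3393; mL+mR=7580/3393 → advance +1; mR−mL=4460/1131 → turn +1·90°
n=2: pose=(0,0,E); sL=100/37, sR=100/53; mL=-50/37, mR=9000/1961; mL+mR=6350/1961 → advance +1; mR−mL=11650/1961 → turn +1·90°
n=3: pose=(1,0,N); sL=40/17, sR=200/61; mL=-20/17, mR=5840/1037; mL+mR=4620/1037 → advance +1; mR−mL=7060/1037 → turn +1·90°
n=4: pose=(1,1,W); sL=25/16, sR=2; mL=-25/32, mR=57/16; mL+mR=89/32 → advance +1; mR−mL=139/32 → turn +1·90°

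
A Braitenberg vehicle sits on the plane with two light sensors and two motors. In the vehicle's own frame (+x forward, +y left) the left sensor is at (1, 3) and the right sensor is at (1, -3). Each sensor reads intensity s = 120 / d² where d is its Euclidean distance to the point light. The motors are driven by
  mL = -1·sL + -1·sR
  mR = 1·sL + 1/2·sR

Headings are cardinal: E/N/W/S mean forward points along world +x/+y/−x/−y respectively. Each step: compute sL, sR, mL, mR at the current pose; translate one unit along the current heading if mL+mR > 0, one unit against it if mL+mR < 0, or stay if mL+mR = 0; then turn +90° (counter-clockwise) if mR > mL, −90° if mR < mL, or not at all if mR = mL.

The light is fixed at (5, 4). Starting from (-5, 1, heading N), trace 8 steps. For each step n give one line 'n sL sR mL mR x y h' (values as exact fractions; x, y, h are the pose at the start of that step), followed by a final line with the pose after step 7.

n=0: pose=(-5,1,N); sL=120/173, sR=120/53; mL=-27120/9169, mR=16740/9169; mL+mR=-60/53 → advance -1; mR−mL=43860/9169 → turn +1·90°
n=1: pose=(-5,0,W); sL=12/17, sR=60/61; mL=-1752/1037, mR=1242/1037; mL+mR=-30/61 → advance -1; mR−mL=2994/1037 → turn +1·90°
n=2: pose=(-4,0,S); sL=120/61, sR=120/169; mL=-27600/10309, mR=23940/10309; mL+mR=-60/169 → advance -1; mR−mL=51540/10309 → turn +1·90°
n=3: pose=(-4,1,E); sL=15/8, sR=6/5; mL=-123/40, mR=99/40; mL+mR=-3/5 → advance -1; mR−mL=111/20 → turn +1·90°
n=4: pose=(-5,1,N); sL=120/173, sR=120/53; mL=-27120/9169, mR=16740/9169; mL+mR=-60/53 → advance -1; mR−mL=43860/9169 → turn +1·90°
n=5: pose=(-5,0,W); sL=12/17, sR=60/61; mL=-1752/1037, mR=1242/1037; mL+mR=-30/61 → advance -1; mR−mL=2994/1037 → turn +1·90°
n=6: pose=(-4,0,S); sL=120/61, sR=120/169; mL=-27600/10309, mR=23940/10309; mL+mR=-60/169 → advance -1; mR−mL=51540/10309 → turn +1·90°
n=7: pose=(-4,1,E); sL=15/8, sR=6/5; mL=-123/40, mR=99/40; mL+mR=-3/5 → advance -1; mR−mL=111/20 → turn +1·90°

0 120/173 120/53 -27120/9169 16740/9169 -5 1 N
1 12/17 60/61 -1752/1037 1242/1037 -5 0 W
2 120/61 120/169 -27600/10309 23940/10309 -4 0 S
3 15/8 6/5 -123/40 99/40 -4 1 E
4 120/173 120/53 -27120/9169 16740/9169 -5 1 N
5 12/17 60/61 -1752/1037 1242/1037 -5 0 W
6 120/61 120/169 -27600/10309 23940/10309 -4 0 S
7 15/8 6/5 -123/40 99/40 -4 1 E
final -5 1 N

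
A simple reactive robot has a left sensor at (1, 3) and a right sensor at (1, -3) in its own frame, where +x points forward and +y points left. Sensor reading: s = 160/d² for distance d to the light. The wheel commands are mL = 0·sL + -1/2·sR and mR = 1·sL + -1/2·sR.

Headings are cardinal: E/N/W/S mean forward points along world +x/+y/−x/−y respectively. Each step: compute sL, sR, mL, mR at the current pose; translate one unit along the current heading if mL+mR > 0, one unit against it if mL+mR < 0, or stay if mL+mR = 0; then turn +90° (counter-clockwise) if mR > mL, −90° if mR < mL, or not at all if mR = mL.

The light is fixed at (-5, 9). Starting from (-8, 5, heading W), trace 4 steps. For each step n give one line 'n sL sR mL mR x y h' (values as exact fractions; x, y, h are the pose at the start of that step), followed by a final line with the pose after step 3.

n=0: pose=(-8,5,W); sL=32/13, sR=160/17; mL=-80/17, mR=-496/221; mL+mR=-1536/221 → advance -1; mR−mL=32/13 → turn +1·90°
n=1: pose=(-7,5,S); sL=80/13, sR=16/5; mL=-8/5, mR=296/65; mL+mR=192/65 → advance +1; mR−mL=80/13 → turn +1·90°
n=2: pose=(-7,4,E); sL=32, sR=32/13; mL=-16/13, mR=400/13; mL+mR=384/13 → advance +1; mR−mL=32 → turn +1·90°
n=3: pose=(-6,4,N); sL=5, sR=8; mL=-4, mR=1; mL+mR=-3 → advance -1; mR−mL=5 → turn +1·90°

0 32/13 160/17 -80/17 -496/221 -8 5 W
1 80/13 16/5 -8/5 296/65 -7 5 S
2 32 32/13 -16/13 400/13 -7 4 E
3 5 8 -4 1 -6 4 N
final -6 3 W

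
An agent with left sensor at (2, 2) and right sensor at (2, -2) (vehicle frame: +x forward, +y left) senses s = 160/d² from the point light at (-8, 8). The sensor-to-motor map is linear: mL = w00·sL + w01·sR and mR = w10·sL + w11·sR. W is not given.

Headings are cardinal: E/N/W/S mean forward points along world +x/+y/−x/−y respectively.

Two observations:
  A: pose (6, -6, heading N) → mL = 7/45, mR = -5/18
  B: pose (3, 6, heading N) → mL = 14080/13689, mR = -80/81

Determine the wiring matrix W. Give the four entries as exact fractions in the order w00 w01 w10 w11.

1 -1 -1/2 0

obs A: pose=(6,-6,N) → sL=5/9, sR=2/5, mL=7/45, mR=-5/18
obs B: pose=(3,6,N) → sL=160/81, sR=160/169, mL=14080/13689, mR=-80/81
sensor matrix S = [[5/9, 2/5], [160/81, 160/169]]; det S = -3616/13689
solve [mL_A; mL_B] = S·[w00; w01] and [mR_A; mR_B] = S·[w10; w11]:
  w00 = 1, w01 = -1, w10 = -1/2, w11 = 0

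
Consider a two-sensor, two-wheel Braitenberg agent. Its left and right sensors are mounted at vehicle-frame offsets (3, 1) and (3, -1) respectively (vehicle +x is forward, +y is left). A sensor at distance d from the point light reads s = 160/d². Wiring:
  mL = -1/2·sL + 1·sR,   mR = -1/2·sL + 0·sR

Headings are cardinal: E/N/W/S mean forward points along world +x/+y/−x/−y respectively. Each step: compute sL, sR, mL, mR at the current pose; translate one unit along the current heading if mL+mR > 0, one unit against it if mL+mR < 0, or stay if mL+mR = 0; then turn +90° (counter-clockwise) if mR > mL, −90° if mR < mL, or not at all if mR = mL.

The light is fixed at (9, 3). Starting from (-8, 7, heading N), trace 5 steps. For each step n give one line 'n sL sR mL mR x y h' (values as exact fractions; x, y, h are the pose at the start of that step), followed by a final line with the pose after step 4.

0 160/373 32/61 7056/22753 -80/373 -8 7 N
1 20/29 40/53 630/1537 -10/29 -8 8 E
2 160/229 160/293 13200/67097 -80/229 -7 8 S
3 80/193 16/41 1448/7913 -40/193 -7 9 W
4 160/337 160/277 31760/93349 -80/337 -6 9 N
final -6 10 E

n=0: pose=(-8,7,N); sL=160/373, sR=32/61; mL=7056/22753, mR=-80/373; mL+mR=2176/22753 → advance +1; mR−mL=-32/61 → turn -1·90°
n=1: pose=(-8,8,E); sL=20/29, sR=40/53; mL=630/1537, mR=-10/29; mL+mR=100/1537 → advance +1; mR−mL=-40/53 → turn -1·90°
n=2: pose=(-7,8,S); sL=160/229, sR=160/293; mL=13200/67097, mR=-80/229; mL+mR=-10240/67097 → advance -1; mR−mL=-160/293 → turn -1·90°
n=3: pose=(-7,9,W); sL=80/193, sR=16/41; mL=1448/7913, mR=-40/193; mL+mR=-192/7913 → advance -1; mR−mL=-16/41 → turn -1·90°
n=4: pose=(-6,9,N); sL=160/337, sR=160/277; mL=31760/93349, mR=-80/337; mL+mR=9600/93349 → advance +1; mR−mL=-160/277 → turn -1·90°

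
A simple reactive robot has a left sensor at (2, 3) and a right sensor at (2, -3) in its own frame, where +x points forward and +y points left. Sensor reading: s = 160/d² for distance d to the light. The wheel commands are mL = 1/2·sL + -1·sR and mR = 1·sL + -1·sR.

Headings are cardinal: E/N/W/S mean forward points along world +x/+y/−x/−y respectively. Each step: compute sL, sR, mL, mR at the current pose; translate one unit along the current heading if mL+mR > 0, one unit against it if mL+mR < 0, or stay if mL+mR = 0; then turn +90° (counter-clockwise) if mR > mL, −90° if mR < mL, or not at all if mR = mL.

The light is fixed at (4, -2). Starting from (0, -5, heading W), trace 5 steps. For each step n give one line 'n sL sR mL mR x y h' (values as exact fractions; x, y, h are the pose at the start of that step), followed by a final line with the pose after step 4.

n=0: pose=(0,-5,W); sL=20/9, sR=40/9; mL=-10/3, mR=-20/9; mL+mR=-50/9 → advance -1; mR−mL=10/9 → turn +1·90°
n=1: pose=(1,-5,S); sL=32/5, sR=160/61; mL=176/305, mR=1152/305; mL+mR=1328/305 → advance +1; mR−mL=16/5 → turn +1·90°
n=2: pose=(1,-6,E); sL=80, sR=16/5; mL=184/5, mR=384/5; mL+mR=568/5 → advance +1; mR−mL=40 → turn +1·90°
n=3: pose=(2,-6,N); sL=160/29, sR=32; mL=-848/29, mR=-768/29; mL+mR=-1616/29 → advance -1; mR−mL=80/29 → turn +1·90°
n=4: pose=(2,-7,W); sL=2, sR=8; mL=-7, mR=-6; mL+mR=-13 → advance -1; mR−mL=1 → turn +1·90°

0 20/9 40/9 -10/3 -20/9 0 -5 W
1 32/5 160/61 176/305 1152/305 1 -5 S
2 80 16/5 184/5 384/5 1 -6 E
3 160/29 32 -848/29 -768/29 2 -6 N
4 2 8 -7 -6 2 -7 W
final 3 -7 S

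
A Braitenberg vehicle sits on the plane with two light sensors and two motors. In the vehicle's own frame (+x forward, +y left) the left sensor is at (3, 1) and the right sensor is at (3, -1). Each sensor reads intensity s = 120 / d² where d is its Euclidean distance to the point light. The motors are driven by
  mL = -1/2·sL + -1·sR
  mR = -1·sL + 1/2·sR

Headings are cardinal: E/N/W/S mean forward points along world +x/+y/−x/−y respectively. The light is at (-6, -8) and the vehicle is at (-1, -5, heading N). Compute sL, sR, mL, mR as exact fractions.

30/13 5/3 -110/39 -115/78

left sensor world pos  = (-2, -2); dL² = 52
right sensor world pos = (0, -2); dR² = 72
sL = 120/52 = 30/13
sR = 120/72 = 5/3
mL = -1/2·sL + -1·sR = -110/39
mR = -1·sL + 1/2·sR = -115/78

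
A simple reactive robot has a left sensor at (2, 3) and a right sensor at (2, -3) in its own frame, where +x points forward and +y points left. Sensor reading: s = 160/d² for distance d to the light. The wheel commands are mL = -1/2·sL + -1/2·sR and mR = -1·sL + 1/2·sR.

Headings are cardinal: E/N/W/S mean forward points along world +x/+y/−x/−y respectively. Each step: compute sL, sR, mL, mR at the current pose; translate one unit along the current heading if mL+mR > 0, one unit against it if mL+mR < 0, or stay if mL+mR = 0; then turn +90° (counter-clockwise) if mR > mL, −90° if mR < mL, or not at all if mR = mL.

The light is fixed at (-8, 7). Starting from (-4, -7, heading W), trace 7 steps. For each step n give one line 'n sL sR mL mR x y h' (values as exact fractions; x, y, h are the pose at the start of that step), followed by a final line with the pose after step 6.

0 160/293 32/25 -6688/7325 688/7325 -4 -7 W
1 1/2 8/13 -29/52 -5/26 -3 -7 S
2 160/149 32/61 -7264/9089 -7376/9089 -3 -6 E
3 80/137 80/113 -10000/15481 -3560/15481 -4 -6 S
4 160/117 160/261 -1120/1131 -400/377 -4 -5 E
5 20/29 40/49 -1070/1421 -400/1421 -5 -5 S
6 160/89 160/221 -24800/19669 -28240/19669 -5 -4 E
final -6 -4 S

n=0: pose=(-4,-7,W); sL=160/293, sR=32/25; mL=-6688/7325, mR=688/7325; mL+mR=-240/293 → advance -1; mR−mL=7376/7325 → turn +1·90°
n=1: pose=(-3,-7,S); sL=1/2, sR=8/13; mL=-29/52, mR=-5/26; mL+mR=-3/4 → advance -1; mR−mL=19/52 → turn +1·90°
n=2: pose=(-3,-6,E); sL=160/149, sR=32/61; mL=-7264/9089, mR=-7376/9089; mL+mR=-240/149 → advance -1; mR−mL=-112/9089 → turn -1·90°
n=3: pose=(-4,-6,S); sL=80/137, sR=80/113; mL=-10000/15481, mR=-3560/15481; mL+mR=-120/137 → advance -1; mR−mL=6440/15481 → turn +1·90°
n=4: pose=(-4,-5,E); sL=160/117, sR=160/261; mL=-1120/1131, mR=-400/377; mL+mR=-80/39 → advance -1; mR−mL=-80/1131 → turn -1·90°
n=5: pose=(-5,-5,S); sL=20/29, sR=40/49; mL=-1070/1421, mR=-400/1421; mL+mR=-30/29 → advance -1; mR−mL=670/1421 → turn +1·90°
n=6: pose=(-5,-4,E); sL=160/89, sR=160/221; mL=-24800/19669, mR=-28240/19669; mL+mR=-240/89 → advance -1; mR−mL=-3440/19669 → turn -1·90°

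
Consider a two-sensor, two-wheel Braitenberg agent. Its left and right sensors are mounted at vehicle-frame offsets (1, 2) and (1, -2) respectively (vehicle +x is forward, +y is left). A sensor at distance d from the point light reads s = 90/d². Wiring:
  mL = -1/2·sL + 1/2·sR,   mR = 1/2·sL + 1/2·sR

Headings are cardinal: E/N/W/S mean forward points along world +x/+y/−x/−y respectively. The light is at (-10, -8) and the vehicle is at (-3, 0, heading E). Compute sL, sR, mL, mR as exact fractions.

left sensor world pos  = (-2, 2); dL² = 164
right sensor world pos = (-2, -2); dR² = 100
sL = 90/164 = 45/82
sR = 90/100 = 9/10
mL = -1/2·sL + 1/2·sR = 36/205
mR = 1/2·sL + 1/2·sR = 297/410

45/82 9/10 36/205 297/410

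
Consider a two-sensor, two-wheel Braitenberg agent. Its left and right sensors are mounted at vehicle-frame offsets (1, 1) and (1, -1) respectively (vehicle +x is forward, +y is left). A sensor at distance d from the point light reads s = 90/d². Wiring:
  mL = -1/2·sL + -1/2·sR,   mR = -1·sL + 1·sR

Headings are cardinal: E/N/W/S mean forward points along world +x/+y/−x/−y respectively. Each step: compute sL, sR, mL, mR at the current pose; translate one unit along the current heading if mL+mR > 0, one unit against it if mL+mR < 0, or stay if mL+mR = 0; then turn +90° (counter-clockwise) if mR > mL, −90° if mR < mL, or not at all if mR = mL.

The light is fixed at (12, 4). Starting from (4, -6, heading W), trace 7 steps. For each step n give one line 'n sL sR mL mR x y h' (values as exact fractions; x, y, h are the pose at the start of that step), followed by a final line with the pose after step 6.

0 45/101 5/9 -455/909 100/909 4 -6 W
1 90/157 18/37 -3078/5809 -504/5809 5 -6 S
2 9/10 45/68 -531/680 -81/340 5 -5 E
3 18/29 90/113 -2322/3277 576/3277 4 -5 N
4 45/101 5/9 -455/909 100/909 4 -6 W
5 90/157 18/37 -3078/5809 -504/5809 5 -6 S
6 9/10 45/68 -531/680 -81/340 5 -5 E
final 4 -5 N

n=0: pose=(4,-6,W); sL=45/101, sR=5/9; mL=-455/909, mR=100/909; mL+mR=-355/909 → advance -1; mR−mL=185/303 → turn +1·90°
n=1: pose=(5,-6,S); sL=90/157, sR=18/37; mL=-3078/5809, mR=-504/5809; mL+mR=-3582/5809 → advance -1; mR−mL=2574/5809 → turn +1·90°
n=2: pose=(5,-5,E); sL=9/10, sR=45/68; mL=-531/680, mR=-81/340; mL+mR=-693/680 → advance -1; mR−mL=369/680 → turn +1·90°
n=3: pose=(4,-5,N); sL=18/29, sR=90/113; mL=-2322/3277, mR=576/3277; mL+mR=-1746/3277 → advance -1; mR−mL=2898/3277 → turn +1·90°
n=4: pose=(4,-6,W); sL=45/101, sR=5/9; mL=-455/909, mR=100/909; mL+mR=-355/909 → advance -1; mR−mL=185/303 → turn +1·90°
n=5: pose=(5,-6,S); sL=90/157, sR=18/37; mL=-3078/5809, mR=-504/5809; mL+mR=-3582/5809 → advance -1; mR−mL=2574/5809 → turn +1·90°
n=6: pose=(5,-5,E); sL=9/10, sR=45/68; mL=-531/680, mR=-81/340; mL+mR=-693/680 → advance -1; mR−mL=369/680 → turn +1·90°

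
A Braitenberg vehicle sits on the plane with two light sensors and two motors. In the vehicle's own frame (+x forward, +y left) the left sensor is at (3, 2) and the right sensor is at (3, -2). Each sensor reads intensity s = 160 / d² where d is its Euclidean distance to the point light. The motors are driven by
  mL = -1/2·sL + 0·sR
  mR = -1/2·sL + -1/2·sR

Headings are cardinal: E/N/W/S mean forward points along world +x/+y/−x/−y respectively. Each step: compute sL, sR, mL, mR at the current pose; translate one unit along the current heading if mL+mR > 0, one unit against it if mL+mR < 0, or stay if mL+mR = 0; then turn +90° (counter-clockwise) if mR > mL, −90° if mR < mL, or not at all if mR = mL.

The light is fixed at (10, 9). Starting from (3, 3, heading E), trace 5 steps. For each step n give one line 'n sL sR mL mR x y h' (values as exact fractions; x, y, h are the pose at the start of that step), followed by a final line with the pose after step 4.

0 5 2 -5/2 -7/2 3 3 E
1 160/117 160/181 -80/117 -23840/21177 2 3 S
2 16/17 16/13 -8/17 -240/221 2 4 W
3 32/17 160/29 -16/17 -1824/493 3 4 N
4 5 2 -5/2 -7/2 3 3 E
final 2 3 S

n=0: pose=(3,3,E); sL=5, sR=2; mL=-5/2, mR=-7/2; mL+mR=-6 → advance -1; mR−mL=-1 → turn -1·90°
n=1: pose=(2,3,S); sL=160/117, sR=160/181; mL=-80/117, mR=-23840/21177; mL+mR=-38320/21177 → advance -1; mR−mL=-80/181 → turn -1·90°
n=2: pose=(2,4,W); sL=16/17, sR=16/13; mL=-8/17, mR=-240/221; mL+mR=-344/221 → advance -1; mR−mL=-8/13 → turn -1·90°
n=3: pose=(3,4,N); sL=32/17, sR=160/29; mL=-16/17, mR=-1824/493; mL+mR=-2288/493 → advance -1; mR−mL=-80/29 → turn -1·90°
n=4: pose=(3,3,E); sL=5, sR=2; mL=-5/2, mR=-7/2; mL+mR=-6 → advance -1; mR−mL=-1 → turn -1·90°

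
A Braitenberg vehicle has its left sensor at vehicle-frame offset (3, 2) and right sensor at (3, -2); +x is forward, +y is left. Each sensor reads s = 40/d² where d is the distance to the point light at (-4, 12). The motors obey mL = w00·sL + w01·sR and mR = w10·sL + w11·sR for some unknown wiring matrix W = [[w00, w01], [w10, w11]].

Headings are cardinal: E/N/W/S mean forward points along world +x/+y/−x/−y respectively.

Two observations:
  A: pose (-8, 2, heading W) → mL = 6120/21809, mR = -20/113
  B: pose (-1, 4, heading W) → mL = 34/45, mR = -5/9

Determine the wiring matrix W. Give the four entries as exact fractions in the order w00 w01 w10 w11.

obs A: pose=(-8,2,W) → sL=40/193, sR=40/113, mL=6120/21809, mR=-20/113
obs B: pose=(-1,4,W) → sL=2/5, sR=10/9, mL=34/45, mR=-5/9
sensor matrix S = [[40/193, 40/113], [2/5, 10/9]]; det S = 17408/196281
solve [mL_A; mL_B] = S·[w00; w01] and [mR_A; mR_B] = S·[w10; w11]:
  w00 = 1/2, w01 = 1/2, w10 = 0, w11 = -1/2

1/2 1/2 0 -1/2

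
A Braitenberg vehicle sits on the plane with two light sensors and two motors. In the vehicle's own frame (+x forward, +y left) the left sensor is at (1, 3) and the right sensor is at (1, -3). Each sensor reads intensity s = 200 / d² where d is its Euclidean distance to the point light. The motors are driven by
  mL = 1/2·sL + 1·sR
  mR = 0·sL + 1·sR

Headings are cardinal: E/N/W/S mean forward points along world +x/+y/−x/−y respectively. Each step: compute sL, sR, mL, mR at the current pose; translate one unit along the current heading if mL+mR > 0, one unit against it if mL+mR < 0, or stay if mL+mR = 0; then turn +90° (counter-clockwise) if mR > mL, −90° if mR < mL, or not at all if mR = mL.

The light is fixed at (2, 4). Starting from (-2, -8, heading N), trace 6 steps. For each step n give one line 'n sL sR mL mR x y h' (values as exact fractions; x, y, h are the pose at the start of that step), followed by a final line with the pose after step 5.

n=0: pose=(-2,-8,N); sL=20/17, sR=100/61; mL=2310/1037, mR=100/61; mL+mR=4010/1037 → advance +1; mR−mL=-10/17 → turn -1·90°
n=1: pose=(-2,-7,E); sL=200/73, sR=40/41; mL=7020/2993, mR=40/41; mL+mR=9940/2993 → advance +1; mR−mL=-100/73 → turn -1·90°
n=2: pose=(-1,-7,S); sL=25/18, sR=10/9; mL=65/36, mR=10/9; mL+mR=35/12 → advance +1; mR−mL=-25/36 → turn -1·90°
n=3: pose=(-1,-8,W); sL=200/241, sR=200/97; mL=57900/23377, mR=200/97; mL+mR=106100/23377 → advance +1; mR−mL=-100/241 → turn -1·90°
n=4: pose=(-2,-8,N); sL=20/17, sR=100/61; mL=2310/1037, mR=100/61; mL+mR=4010/1037 → advance +1; mR−mL=-10/17 → turn -1·90°
n=5: pose=(-2,-7,E); sL=200/73, sR=40/41; mL=7020/2993, mR=40/41; mL+mR=9940/2993 → advance +1; mR−mL=-100/73 → turn -1·90°

0 20/17 100/61 2310/1037 100/61 -2 -8 N
1 200/73 40/41 7020/2993 40/41 -2 -7 E
2 25/18 10/9 65/36 10/9 -1 -7 S
3 200/241 200/97 57900/23377 200/97 -1 -8 W
4 20/17 100/61 2310/1037 100/61 -2 -8 N
5 200/73 40/41 7020/2993 40/41 -2 -7 E
final -1 -7 S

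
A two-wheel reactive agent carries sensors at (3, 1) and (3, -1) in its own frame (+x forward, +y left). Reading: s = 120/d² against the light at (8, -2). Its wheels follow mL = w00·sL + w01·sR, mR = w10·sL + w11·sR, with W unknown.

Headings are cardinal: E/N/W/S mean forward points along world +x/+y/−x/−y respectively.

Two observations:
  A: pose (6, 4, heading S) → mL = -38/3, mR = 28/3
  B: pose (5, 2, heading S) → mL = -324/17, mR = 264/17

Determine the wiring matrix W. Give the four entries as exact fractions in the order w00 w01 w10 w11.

obs A: pose=(6,4,S) → sL=12, sR=20/3, mL=-38/3, mR=28/3
obs B: pose=(5,2,S) → sL=24, sR=120/17, mL=-324/17, mR=264/17
sensor matrix S = [[12, 20/3], [24, 120/17]]; det S = -1280/17
solve [mL_A; mL_B] = S·[w00; w01] and [mR_A; mR_B] = S·[w10; w11]:
  w00 = -1/2, w01 = -1, w10 = 1/2, w11 = 1/2

-1/2 -1 1/2 1/2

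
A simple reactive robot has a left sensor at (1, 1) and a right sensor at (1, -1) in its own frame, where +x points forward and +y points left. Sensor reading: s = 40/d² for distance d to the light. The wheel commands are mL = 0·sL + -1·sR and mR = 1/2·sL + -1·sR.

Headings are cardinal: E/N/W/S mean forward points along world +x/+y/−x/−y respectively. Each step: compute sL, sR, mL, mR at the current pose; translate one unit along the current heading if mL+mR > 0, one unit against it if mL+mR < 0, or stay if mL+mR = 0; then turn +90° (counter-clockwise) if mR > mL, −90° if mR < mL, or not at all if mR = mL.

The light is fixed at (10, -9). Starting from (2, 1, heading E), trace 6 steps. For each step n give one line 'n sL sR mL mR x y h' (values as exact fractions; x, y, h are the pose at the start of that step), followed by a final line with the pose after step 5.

0 4/17 4/13 -4/13 -42/221 2 1 E
1 40/221 8/37 -8/37 -1028/8177 1 1 N
2 10/41 1/5 -1/5 -16/205 1 0 W
3 40/113 8/29 -8/29 -324/3277 2 0 S
4 4/17 4/13 -4/13 -42/221 2 1 E
5 40/221 8/37 -8/37 -1028/8177 1 1 N
final 1 0 W

n=0: pose=(2,1,E); sL=4/17, sR=4/13; mL=-4/13, mR=-42/221; mL+mR=-110/221 → advance -1; mR−mL=2/17 → turn +1·90°
n=1: pose=(1,1,N); sL=40/221, sR=8/37; mL=-8/37, mR=-1028/8177; mL+mR=-2796/8177 → advance -1; mR−mL=20/221 → turn +1·90°
n=2: pose=(1,0,W); sL=10/41, sR=1/5; mL=-1/5, mR=-16/205; mL+mR=-57/205 → advance -1; mR−mL=5/41 → turn +1·90°
n=3: pose=(2,0,S); sL=40/113, sR=8/29; mL=-8/29, mR=-324/3277; mL+mR=-1228/3277 → advance -1; mR−mL=20/113 → turn +1·90°
n=4: pose=(2,1,E); sL=4/17, sR=4/13; mL=-4/13, mR=-42/221; mL+mR=-110/221 → advance -1; mR−mL=2/17 → turn +1·90°
n=5: pose=(1,1,N); sL=40/221, sR=8/37; mL=-8/37, mR=-1028/8177; mL+mR=-2796/8177 → advance -1; mR−mL=20/221 → turn +1·90°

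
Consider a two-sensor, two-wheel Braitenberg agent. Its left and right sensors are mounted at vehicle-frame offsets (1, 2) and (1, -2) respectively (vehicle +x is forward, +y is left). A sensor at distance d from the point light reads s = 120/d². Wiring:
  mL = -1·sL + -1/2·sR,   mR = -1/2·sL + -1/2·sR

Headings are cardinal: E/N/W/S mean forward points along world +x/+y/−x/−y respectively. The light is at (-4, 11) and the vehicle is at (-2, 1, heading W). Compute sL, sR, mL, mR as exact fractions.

left sensor world pos  = (-3, -1); dL² = 145
right sensor world pos = (-3, 3); dR² = 65
sL = 120/145 = 24/29
sR = 120/65 = 24/13
mL = -1·sL + -1/2·sR = -660/377
mR = -1/2·sL + -1/2·sR = -504/377

24/29 24/13 -660/377 -504/377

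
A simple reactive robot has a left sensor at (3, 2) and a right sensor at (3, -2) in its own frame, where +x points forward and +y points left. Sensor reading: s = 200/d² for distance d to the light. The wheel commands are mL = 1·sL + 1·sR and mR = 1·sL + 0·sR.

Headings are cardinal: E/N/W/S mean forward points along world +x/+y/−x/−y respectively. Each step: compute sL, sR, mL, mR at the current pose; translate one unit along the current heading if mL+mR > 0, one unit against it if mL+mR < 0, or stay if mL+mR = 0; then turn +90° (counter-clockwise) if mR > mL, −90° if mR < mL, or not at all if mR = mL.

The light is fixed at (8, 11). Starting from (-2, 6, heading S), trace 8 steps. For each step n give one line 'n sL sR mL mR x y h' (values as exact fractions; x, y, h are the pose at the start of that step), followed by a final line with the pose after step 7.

0 25/16 25/26 525/208 25/16 -2 6 S
1 200/233 40/37 16720/8621 200/233 -2 5 W
2 100/89 20/9 2680/801 100/89 -3 5 N
3 200/73 200/113 37200/8249 200/73 -3 6 E
4 25/16 25/26 525/208 25/16 -2 6 S
5 200/233 40/37 16720/8621 200/233 -2 5 W
6 100/89 20/9 2680/801 100/89 -3 5 N
7 200/73 200/113 37200/8249 200/73 -3 6 E
final -2 6 S

n=0: pose=(-2,6,S); sL=25/16, sR=25/26; mL=525/208, mR=25/16; mL+mR=425/104 → advance +1; mR−mL=-25/26 → turn -1·90°
n=1: pose=(-2,5,W); sL=200/233, sR=40/37; mL=16720/8621, mR=200/233; mL+mR=24120/8621 → advance +1; mR−mL=-40/37 → turn -1·90°
n=2: pose=(-3,5,N); sL=100/89, sR=20/9; mL=2680/801, mR=100/89; mL+mR=3580/801 → advance +1; mR−mL=-20/9 → turn -1·90°
n=3: pose=(-3,6,E); sL=200/73, sR=200/113; mL=37200/8249, mR=200/73; mL+mR=59800/8249 → advance +1; mR−mL=-200/113 → turn -1·90°
n=4: pose=(-2,6,S); sL=25/16, sR=25/26; mL=525/208, mR=25/16; mL+mR=425/104 → advance +1; mR−mL=-25/26 → turn -1·90°
n=5: pose=(-2,5,W); sL=200/233, sR=40/37; mL=16720/8621, mR=200/233; mL+mR=24120/8621 → advance +1; mR−mL=-40/37 → turn -1·90°
n=6: pose=(-3,5,N); sL=100/89, sR=20/9; mL=2680/801, mR=100/89; mL+mR=3580/801 → advance +1; mR−mL=-20/9 → turn -1·90°
n=7: pose=(-3,6,E); sL=200/73, sR=200/113; mL=37200/8249, mR=200/73; mL+mR=59800/8249 → advance +1; mR−mL=-200/113 → turn -1·90°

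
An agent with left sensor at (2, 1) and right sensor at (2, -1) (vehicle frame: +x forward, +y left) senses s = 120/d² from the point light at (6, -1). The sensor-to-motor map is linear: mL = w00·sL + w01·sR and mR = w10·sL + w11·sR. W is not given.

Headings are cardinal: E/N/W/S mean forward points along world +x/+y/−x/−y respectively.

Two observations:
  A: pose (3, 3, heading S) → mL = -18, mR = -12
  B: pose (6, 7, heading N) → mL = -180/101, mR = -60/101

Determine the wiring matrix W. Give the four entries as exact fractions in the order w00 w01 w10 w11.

-1 -1/2 -1 1/2

obs A: pose=(3,3,S) → sL=15, sR=6, mL=-18, mR=-12
obs B: pose=(6,7,N) → sL=120/101, sR=120/101, mL=-180/101, mR=-60/101
sensor matrix S = [[15, 6], [120/101, 120/101]]; det S = 1080/101
solve [mL_A; mL_B] = S·[w00; w01] and [mR_A; mR_B] = S·[w10; w11]:
  w00 = -1, w01 = -1/2, w10 = -1, w11 = 1/2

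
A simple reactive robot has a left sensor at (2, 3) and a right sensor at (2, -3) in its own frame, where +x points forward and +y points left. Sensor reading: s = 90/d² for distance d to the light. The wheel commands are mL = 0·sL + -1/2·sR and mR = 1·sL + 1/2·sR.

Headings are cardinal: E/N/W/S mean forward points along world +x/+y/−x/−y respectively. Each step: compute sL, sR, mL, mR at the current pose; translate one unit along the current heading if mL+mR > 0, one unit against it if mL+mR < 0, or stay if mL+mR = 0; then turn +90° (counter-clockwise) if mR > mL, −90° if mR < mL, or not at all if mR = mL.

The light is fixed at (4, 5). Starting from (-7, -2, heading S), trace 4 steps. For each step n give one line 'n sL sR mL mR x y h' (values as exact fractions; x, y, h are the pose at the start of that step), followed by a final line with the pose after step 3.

n=0: pose=(-7,-2,S); sL=18/29, sR=90/277; mL=-45/277, mR=6291/8033; mL+mR=18/29 → advance +1; mR−mL=7596/8033 → turn +1·90°
n=1: pose=(-7,-3,E); sL=45/53, sR=45/101; mL=-45/202, mR=11475/10706; mL+mR=45/53 → advance +1; mR−mL=6930/5353 → turn +1·90°
n=2: pose=(-6,-3,N); sL=18/41, sR=18/17; mL=-9/17, mR=675/697; mL+mR=18/41 → advance +1; mR−mL=1044/697 → turn +1·90°
n=3: pose=(-6,-2,W); sL=45/122, sR=9/16; mL=-9/32, mR=1269/1952; mL+mR=45/122 → advance +1; mR−mL=909/976 → turn +1·90°

0 18/29 90/277 -45/277 6291/8033 -7 -2 S
1 45/53 45/101 -45/202 11475/10706 -7 -3 E
2 18/41 18/17 -9/17 675/697 -6 -3 N
3 45/122 9/16 -9/32 1269/1952 -6 -2 W
final -7 -2 S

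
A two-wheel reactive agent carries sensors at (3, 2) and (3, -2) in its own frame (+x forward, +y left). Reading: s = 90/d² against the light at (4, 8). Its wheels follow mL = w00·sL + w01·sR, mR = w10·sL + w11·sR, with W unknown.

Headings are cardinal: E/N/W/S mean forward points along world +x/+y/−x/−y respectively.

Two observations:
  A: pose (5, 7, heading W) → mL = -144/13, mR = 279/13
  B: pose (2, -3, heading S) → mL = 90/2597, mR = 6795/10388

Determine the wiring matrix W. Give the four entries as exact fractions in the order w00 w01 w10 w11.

obs A: pose=(5,7,W) → sL=90/13, sR=18, mL=-144/13, mR=279/13
obs B: pose=(2,-3,S) → sL=45/98, sR=45/106, mL=90/2597, mR=6795/10388
sensor matrix S = [[90/13, 18], [45/98, 45/106]]; det S = -179820/33761
solve [mL_A; mL_B] = S·[w00; w01] and [mR_A; mR_B] = S·[w10; w11]:
  w00 = 1, w01 = -1, w10 = 1/2, w11 = 1

1 -1 1/2 1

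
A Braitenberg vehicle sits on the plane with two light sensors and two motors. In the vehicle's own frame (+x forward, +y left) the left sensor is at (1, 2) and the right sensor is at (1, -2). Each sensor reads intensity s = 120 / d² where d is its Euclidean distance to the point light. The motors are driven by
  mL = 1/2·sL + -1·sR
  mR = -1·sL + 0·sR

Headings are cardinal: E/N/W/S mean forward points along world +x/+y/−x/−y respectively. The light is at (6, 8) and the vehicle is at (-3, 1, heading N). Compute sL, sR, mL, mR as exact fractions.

120/157 24/17 -2748/2669 -120/157

left sensor world pos  = (-5, 2); dL² = 157
right sensor world pos = (-1, 2); dR² = 85
sL = 120/157 = 120/157
sR = 120/85 = 24/17
mL = 1/2·sL + -1·sR = -2748/2669
mR = -1·sL + 0·sR = -120/157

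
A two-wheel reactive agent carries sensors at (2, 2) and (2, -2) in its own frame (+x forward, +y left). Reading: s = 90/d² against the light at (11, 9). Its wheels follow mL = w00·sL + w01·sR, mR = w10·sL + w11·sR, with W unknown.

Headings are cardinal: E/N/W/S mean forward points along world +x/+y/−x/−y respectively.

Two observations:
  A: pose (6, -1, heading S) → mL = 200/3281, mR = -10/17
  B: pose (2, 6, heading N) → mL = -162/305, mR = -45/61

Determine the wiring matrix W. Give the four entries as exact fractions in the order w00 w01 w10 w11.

obs A: pose=(6,-1,S) → sL=10/17, sR=90/193, mL=200/3281, mR=-10/17
obs B: pose=(2,6,N) → sL=45/61, sR=9/5, mL=-162/305, mR=-45/61
sensor matrix S = [[10/17, 90/193], [45/61, 9/5]]; det S = 143064/200141
solve [mL_A; mL_B] = S·[w00; w01] and [mR_A; mR_B] = S·[w10; w11]:
  w00 = 1/2, w01 = -1/2, w10 = -1, w11 = 0

1/2 -1/2 -1 0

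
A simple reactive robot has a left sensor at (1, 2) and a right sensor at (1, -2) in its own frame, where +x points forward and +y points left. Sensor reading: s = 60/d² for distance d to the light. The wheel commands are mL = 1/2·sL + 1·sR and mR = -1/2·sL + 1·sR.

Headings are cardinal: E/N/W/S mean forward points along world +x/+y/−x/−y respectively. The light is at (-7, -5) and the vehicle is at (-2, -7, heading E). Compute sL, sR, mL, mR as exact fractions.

left sensor world pos  = (-1, -5); dL² = 36
right sensor world pos = (-1, -9); dR² = 52
sL = 60/36 = 5/3
sR = 60/52 = 15/13
mL = 1/2·sL + 1·sR = 155/78
mR = -1/2·sL + 1·sR = 25/78

5/3 15/13 155/78 25/78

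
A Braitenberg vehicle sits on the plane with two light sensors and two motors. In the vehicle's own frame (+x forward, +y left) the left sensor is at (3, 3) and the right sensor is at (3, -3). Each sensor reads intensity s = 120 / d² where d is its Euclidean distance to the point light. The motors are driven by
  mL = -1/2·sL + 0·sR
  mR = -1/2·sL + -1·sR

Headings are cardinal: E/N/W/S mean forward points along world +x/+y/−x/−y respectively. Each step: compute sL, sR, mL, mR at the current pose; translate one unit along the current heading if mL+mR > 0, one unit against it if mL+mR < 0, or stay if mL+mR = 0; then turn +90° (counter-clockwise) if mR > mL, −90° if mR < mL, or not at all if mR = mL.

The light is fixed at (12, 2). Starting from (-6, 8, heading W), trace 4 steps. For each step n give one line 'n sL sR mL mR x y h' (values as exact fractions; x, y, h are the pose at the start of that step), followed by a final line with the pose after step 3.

0 4/15 20/87 -2/15 -158/435 -6 8 W
1 120/481 120/277 -60/481 -74340/133237 -5 8 N
2 6/13 3/5 -3/13 -54/65 -5 7 E
3 120/229 24/89 -60/229 -10836/20381 -6 7 S
final -6 8 W

n=0: pose=(-6,8,W); sL=4/15, sR=20/87; mL=-2/15, mR=-158/435; mL+mR=-72/145 → advance -1; mR−mL=-20/87 → turn -1·90°
n=1: pose=(-5,8,N); sL=120/481, sR=120/277; mL=-60/481, mR=-74340/133237; mL+mR=-90960/133237 → advance -1; mR−mL=-120/277 → turn -1·90°
n=2: pose=(-5,7,E); sL=6/13, sR=3/5; mL=-3/13, mR=-54/65; mL+mR=-69/65 → advance -1; mR−mL=-3/5 → turn -1·90°
n=3: pose=(-6,7,S); sL=120/229, sR=24/89; mL=-60/229, mR=-10836/20381; mL+mR=-16176/20381 → advance -1; mR−mL=-24/89 → turn -1·90°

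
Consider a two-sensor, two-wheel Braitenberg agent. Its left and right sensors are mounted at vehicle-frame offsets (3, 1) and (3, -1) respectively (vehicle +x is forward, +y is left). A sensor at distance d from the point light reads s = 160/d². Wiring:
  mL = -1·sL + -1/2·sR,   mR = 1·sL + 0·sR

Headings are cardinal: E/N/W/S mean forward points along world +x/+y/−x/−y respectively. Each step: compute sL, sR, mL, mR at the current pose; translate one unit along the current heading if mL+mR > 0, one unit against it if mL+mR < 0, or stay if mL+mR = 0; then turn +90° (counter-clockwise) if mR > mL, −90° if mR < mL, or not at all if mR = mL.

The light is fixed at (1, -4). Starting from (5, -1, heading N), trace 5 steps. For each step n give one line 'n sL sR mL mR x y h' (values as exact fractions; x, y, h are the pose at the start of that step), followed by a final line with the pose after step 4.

0 32/9 160/61 -2672/549 32/9 5 -1 N
1 80 16 -88 80 5 -2 W
2 160/37 160/17 -5680/629 160/37 6 -2 S
3 2 40/17 -54/17 2 6 -1 E
4 32/9 160/61 -2672/549 32/9 5 -1 N
final 5 -2 W

n=0: pose=(5,-1,N); sL=32/9, sR=160/61; mL=-2672/549, mR=32/9; mL+mR=-80/61 → advance -1; mR−mL=4624/549 → turn +1·90°
n=1: pose=(5,-2,W); sL=80, sR=16; mL=-88, mR=80; mL+mR=-8 → advance -1; mR−mL=168 → turn +1·90°
n=2: pose=(6,-2,S); sL=160/37, sR=160/17; mL=-5680/629, mR=160/37; mL+mR=-80/17 → advance -1; mR−mL=8400/629 → turn +1·90°
n=3: pose=(6,-1,E); sL=2, sR=40/17; mL=-54/17, mR=2; mL+mR=-20/17 → advance -1; mR−mL=88/17 → turn +1·90°
n=4: pose=(5,-1,N); sL=32/9, sR=160/61; mL=-2672/549, mR=32/9; mL+mR=-80/61 → advance -1; mR−mL=4624/549 → turn +1·90°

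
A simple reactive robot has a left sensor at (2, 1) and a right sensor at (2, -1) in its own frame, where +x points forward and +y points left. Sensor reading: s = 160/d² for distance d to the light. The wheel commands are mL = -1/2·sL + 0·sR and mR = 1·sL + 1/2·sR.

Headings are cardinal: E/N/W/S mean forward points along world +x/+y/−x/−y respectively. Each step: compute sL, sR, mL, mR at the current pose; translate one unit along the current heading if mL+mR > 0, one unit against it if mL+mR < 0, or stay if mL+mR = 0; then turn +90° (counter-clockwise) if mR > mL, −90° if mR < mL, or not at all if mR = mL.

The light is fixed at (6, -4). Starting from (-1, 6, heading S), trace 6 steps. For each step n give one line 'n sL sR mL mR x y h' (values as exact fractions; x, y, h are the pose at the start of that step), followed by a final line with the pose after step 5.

n=0: pose=(-1,6,S); sL=8/5, sR=5/4; mL=-4/5, mR=89/40; mL+mR=57/40 → advance +1; mR−mL=121/40 → turn +1·90°
n=1: pose=(-1,5,E); sL=32/25, sR=160/89; mL=-16/25, mR=4848/2225; mL+mR=3424/2225 → advance +1; mR−mL=6272/2225 → turn +1·90°
n=2: pose=(0,5,N); sL=16/17, sR=80/73; mL=-8/17, mR=1848/1241; mL+mR=1264/1241 → advance +1; mR−mL=2432/1241 → turn +1·90°
n=3: pose=(0,6,W); sL=32/29, sR=32/37; mL=-16/29, mR=1648/1073; mL+mR=1056/1073 → advance +1; mR−mL=2240/1073 → turn +1·90°
n=4: pose=(-1,6,S); sL=8/5, sR=5/4; mL=-4/5, mR=89/40; mL+mR=57/40 → advance +1; mR−mL=121/40 → turn +1·90°
n=5: pose=(-1,5,E); sL=32/25, sR=160/89; mL=-16/25, mR=4848/2225; mL+mR=3424/2225 → advance +1; mR−mL=6272/2225 → turn +1·90°

0 8/5 5/4 -4/5 89/40 -1 6 S
1 32/25 160/89 -16/25 4848/2225 -1 5 E
2 16/17 80/73 -8/17 1848/1241 0 5 N
3 32/29 32/37 -16/29 1648/1073 0 6 W
4 8/5 5/4 -4/5 89/40 -1 6 S
5 32/25 160/89 -16/25 4848/2225 -1 5 E
final 0 5 N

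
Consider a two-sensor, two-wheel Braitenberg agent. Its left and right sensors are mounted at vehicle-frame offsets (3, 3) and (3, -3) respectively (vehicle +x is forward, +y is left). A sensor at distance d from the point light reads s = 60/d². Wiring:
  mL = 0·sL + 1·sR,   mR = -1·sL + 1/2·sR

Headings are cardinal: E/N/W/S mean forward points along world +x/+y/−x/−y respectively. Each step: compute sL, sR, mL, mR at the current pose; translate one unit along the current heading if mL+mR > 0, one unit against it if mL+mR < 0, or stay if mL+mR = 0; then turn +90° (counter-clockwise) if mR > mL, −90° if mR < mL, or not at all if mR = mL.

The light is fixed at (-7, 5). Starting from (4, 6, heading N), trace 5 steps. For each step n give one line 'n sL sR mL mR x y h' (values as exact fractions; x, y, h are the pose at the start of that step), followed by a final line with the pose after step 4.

n=0: pose=(4,6,N); sL=3/4, sR=15/53; mL=15/53, mR=-129/212; mL+mR=-69/212 → advance -1; mR−mL=-189/212 → turn -1·90°
n=1: pose=(4,5,E); sL=12/41, sR=12/41; mL=12/41, mR=-6/41; mL+mR=6/41 → advance +1; mR−mL=-18/41 → turn -1·90°
n=2: pose=(5,5,S); sL=10/39, sR=2/3; mL=2/3, mR=1/13; mL+mR=29/39 → advance +1; mR−mL=-23/39 → turn -1·90°
n=3: pose=(5,4,W); sL=60/97, sR=12/17; mL=12/17, mR=-438/1649; mL+mR=726/1649 → advance +1; mR−mL=-1602/1649 → turn -1·90°
n=4: pose=(4,4,N); sL=15/17, sR=3/10; mL=3/10, mR=-249/340; mL+mR=-147/340 → advance -1; mR−mL=-351/340 → turn -1·90°

0 3/4 15/53 15/53 -129/212 4 6 N
1 12/41 12/41 12/41 -6/41 4 5 E
2 10/39 2/3 2/3 1/13 5 5 S
3 60/97 12/17 12/17 -438/1649 5 4 W
4 15/17 3/10 3/10 -249/340 4 4 N
final 4 3 E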